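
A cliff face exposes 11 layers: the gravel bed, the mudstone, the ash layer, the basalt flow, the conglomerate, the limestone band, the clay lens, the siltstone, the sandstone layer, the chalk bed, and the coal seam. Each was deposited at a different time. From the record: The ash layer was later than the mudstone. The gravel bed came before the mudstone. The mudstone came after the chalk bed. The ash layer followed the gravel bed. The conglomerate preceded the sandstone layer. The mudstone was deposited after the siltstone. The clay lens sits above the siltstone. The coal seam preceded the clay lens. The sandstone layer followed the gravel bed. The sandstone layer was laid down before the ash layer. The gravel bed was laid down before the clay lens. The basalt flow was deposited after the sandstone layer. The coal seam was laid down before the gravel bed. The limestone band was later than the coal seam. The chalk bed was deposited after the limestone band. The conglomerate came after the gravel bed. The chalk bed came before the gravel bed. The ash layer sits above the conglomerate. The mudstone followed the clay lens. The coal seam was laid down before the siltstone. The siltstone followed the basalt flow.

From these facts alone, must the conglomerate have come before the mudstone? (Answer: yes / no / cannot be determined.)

Chain the constraints: the conglomerate → the sandstone layer → the basalt flow → the siltstone → the mudstone. Each link is directly stated, so the conglomerate comes before the mudstone.

yes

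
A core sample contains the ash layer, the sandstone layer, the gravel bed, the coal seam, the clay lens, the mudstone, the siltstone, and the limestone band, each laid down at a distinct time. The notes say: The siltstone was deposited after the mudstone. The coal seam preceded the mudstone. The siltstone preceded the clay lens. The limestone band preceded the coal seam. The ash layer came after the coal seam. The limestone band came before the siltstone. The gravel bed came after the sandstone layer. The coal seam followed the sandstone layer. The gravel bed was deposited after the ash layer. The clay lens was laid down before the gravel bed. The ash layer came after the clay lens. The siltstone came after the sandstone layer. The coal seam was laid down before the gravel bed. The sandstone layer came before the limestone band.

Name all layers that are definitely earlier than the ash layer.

the clay lens, the coal seam, the limestone band, the mudstone, the sandstone layer, the siltstone

Directly stated before the ash layer: the clay lens and the coal seam.
The limestone band reaches the ash layer via the limestone band → the coal seam → the ash layer.
The mudstone reaches the ash layer via the mudstone → the siltstone → the clay lens → the ash layer.
The sandstone layer reaches the ash layer via the sandstone layer → the coal seam → the ash layer.
Likewise the siltstone reaches the ash layer by chaining the stated constraints.
No chain forces the gravel bed ahead of the ash layer.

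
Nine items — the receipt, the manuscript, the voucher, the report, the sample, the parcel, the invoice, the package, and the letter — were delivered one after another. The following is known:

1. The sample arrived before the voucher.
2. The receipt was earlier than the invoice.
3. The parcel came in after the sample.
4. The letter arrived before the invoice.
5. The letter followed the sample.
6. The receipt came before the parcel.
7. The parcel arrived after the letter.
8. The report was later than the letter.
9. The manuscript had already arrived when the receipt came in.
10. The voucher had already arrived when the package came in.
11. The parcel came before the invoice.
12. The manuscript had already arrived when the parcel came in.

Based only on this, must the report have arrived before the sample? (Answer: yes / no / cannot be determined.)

Tracing the constraints gives the sample → the letter → the report, so the sample must come before the report.
That means the report cannot be before the sample.

no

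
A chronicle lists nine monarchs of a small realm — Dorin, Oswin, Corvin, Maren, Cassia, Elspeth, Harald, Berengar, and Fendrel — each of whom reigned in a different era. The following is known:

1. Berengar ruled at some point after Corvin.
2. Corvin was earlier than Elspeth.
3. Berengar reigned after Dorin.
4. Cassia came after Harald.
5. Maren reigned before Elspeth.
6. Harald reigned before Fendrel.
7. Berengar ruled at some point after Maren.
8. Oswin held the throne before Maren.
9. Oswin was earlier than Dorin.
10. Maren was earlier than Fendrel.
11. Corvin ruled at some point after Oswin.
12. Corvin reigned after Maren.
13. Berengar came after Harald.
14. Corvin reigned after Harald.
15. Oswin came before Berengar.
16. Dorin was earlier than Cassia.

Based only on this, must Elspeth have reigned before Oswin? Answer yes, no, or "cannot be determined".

Tracing the constraints gives Oswin → Corvin → Elspeth, so Oswin must come before Elspeth.
That means Elspeth cannot be before Oswin.

no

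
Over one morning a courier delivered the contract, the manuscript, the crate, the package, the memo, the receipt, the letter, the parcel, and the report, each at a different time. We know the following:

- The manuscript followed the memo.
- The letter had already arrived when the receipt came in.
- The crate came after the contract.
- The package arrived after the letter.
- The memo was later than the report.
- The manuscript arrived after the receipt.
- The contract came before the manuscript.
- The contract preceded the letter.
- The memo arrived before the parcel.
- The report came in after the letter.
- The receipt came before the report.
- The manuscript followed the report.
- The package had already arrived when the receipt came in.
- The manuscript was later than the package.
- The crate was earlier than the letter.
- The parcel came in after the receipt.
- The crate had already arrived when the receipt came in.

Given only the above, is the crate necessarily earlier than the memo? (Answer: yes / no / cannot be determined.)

yes

Chain the constraints: the crate → the letter → the report → the memo. Each link is directly stated, so the crate comes before the memo.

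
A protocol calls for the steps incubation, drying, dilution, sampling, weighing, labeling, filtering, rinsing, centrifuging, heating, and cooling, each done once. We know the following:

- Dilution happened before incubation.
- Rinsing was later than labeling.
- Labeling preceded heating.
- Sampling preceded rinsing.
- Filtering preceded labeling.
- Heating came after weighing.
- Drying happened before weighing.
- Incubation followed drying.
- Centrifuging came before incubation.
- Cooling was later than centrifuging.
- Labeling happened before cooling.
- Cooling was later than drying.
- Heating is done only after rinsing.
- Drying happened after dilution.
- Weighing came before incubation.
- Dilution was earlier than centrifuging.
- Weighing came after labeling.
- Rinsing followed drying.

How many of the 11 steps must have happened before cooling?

Directly stated before cooling: centrifuging, drying, and labeling.
Dilution reaches cooling via dilution → centrifuging → cooling.
Filtering reaches cooling via filtering → labeling → cooling.
That's centrifuging, dilution, drying, filtering, and labeling — 5 in all.

5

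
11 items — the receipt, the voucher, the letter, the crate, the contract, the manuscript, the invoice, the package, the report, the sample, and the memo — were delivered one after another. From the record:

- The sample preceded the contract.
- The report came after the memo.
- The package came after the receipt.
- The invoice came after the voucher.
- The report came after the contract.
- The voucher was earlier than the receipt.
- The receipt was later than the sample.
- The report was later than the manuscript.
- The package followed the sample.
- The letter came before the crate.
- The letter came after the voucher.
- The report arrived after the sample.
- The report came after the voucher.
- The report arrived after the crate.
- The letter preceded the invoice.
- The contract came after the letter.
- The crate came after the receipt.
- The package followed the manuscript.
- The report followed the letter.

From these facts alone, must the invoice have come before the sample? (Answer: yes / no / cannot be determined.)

No chain of stated constraints runs from the invoice to the sample, and none runs from the sample to the invoice either.
So the relative order of the invoice and the sample is not fixed by the given facts.

cannot be determined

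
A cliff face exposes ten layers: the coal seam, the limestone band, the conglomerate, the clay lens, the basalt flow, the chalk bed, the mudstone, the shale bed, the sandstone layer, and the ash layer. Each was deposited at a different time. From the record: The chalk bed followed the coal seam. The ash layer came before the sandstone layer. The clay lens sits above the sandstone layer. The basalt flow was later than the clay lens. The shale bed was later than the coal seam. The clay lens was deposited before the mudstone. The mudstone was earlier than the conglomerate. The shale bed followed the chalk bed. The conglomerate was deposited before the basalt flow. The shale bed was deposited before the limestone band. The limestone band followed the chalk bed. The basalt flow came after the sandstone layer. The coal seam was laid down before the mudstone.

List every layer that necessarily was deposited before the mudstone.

Directly stated before the mudstone: the clay lens and the coal seam.
The ash layer reaches the mudstone via the ash layer → the sandstone layer → the clay lens → the mudstone.
The sandstone layer reaches the mudstone via the sandstone layer → the clay lens → the mudstone.
No chain forces the basalt flow (or any of the others) ahead of the mudstone.

the ash layer, the clay lens, the coal seam, the sandstone layer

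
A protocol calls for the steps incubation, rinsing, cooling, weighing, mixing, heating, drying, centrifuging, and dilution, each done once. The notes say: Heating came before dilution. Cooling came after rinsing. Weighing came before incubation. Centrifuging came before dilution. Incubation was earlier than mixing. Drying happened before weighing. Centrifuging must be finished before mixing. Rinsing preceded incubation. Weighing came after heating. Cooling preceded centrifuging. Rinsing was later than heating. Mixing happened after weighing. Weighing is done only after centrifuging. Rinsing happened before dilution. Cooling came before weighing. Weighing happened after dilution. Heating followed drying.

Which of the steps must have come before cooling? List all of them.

drying, heating, rinsing

Directly stated before cooling: rinsing.
Drying reaches cooling via drying → heating → rinsing → cooling.
Heating reaches cooling via heating → rinsing → cooling.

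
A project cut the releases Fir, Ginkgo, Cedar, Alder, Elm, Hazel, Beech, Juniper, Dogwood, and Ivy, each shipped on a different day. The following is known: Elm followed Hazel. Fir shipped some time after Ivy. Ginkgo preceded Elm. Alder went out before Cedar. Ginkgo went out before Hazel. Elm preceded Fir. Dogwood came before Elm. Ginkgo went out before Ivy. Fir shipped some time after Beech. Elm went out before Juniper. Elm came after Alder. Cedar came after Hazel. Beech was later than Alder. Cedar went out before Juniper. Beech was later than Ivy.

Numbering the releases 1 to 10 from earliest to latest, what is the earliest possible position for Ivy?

2

Ginkgo must come before Ivy — 1 forced predecessor.
Nothing else is forced ahead of Ivy, so its earliest slot is position 1 + 1 = 2.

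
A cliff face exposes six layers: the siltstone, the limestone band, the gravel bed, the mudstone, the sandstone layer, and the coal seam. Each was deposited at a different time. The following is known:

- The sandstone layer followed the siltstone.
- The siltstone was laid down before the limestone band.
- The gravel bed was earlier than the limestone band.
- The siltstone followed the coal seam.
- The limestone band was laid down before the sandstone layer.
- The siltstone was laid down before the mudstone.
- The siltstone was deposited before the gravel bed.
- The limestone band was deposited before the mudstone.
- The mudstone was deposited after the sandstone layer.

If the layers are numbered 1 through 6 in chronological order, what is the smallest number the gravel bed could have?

The coal seam and the siltstone must both come before the gravel bed — 2 forced predecessors.
Nothing else is forced ahead of the gravel bed, so its earliest slot is position 2 + 1 = 3.

3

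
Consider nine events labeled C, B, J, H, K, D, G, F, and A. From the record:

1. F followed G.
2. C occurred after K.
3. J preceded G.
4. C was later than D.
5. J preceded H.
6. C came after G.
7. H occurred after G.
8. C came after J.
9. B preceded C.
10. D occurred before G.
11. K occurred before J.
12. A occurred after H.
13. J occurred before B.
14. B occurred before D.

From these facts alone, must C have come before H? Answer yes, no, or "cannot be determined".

cannot be determined

No chain of stated constraints runs from C to H, and none runs from H to C either.
So the relative order of C and H is not fixed by the given facts.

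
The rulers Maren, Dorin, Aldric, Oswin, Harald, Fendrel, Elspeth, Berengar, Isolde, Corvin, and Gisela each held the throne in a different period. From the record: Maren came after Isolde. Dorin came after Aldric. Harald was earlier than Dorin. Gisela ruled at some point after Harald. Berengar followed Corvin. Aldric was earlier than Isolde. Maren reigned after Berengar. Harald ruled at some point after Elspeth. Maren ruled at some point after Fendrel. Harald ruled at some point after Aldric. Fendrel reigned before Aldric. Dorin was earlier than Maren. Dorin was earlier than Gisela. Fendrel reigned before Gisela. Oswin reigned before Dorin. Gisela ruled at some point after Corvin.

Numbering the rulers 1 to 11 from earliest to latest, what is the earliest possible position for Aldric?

2

Fendrel must come before Aldric — 1 forced predecessor.
Nothing else is forced ahead of Aldric, so their earliest slot is position 1 + 1 = 2.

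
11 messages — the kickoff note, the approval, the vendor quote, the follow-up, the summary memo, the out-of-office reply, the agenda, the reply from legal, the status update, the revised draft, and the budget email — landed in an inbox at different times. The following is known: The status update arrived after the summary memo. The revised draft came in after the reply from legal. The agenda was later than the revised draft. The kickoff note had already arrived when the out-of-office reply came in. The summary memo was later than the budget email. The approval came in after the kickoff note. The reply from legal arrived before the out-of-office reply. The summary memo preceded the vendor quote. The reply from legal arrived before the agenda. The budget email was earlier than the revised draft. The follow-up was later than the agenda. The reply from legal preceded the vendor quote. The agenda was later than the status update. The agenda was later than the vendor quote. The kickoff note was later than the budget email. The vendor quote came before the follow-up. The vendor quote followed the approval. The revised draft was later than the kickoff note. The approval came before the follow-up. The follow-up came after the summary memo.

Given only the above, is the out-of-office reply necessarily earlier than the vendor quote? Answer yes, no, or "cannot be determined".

cannot be determined

No chain of stated constraints runs from the out-of-office reply to the vendor quote, and none runs from the vendor quote to the out-of-office reply either.
So the relative order of the out-of-office reply and the vendor quote is not fixed by the given facts.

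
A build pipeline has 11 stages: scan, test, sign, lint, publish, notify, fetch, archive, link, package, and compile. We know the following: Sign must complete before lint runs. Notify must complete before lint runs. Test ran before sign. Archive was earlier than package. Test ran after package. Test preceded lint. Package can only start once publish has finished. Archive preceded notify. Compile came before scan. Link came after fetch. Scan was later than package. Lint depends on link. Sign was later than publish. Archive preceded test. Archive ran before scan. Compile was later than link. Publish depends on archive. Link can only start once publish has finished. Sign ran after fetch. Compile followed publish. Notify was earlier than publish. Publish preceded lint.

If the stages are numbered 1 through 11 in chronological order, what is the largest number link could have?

Link must come before compile, lint, and scan — 3 stages forced after it.
Everything else can be placed before link in some valid order, so link can sit as late as position 11 − 3 = 8.

8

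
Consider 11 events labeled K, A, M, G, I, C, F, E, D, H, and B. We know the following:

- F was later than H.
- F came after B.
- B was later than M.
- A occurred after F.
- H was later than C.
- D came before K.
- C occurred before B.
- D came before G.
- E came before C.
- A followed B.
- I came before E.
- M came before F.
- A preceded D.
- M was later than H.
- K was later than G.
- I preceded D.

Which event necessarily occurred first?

I

I has a chain of constraints placing it before every other event, so I must be first.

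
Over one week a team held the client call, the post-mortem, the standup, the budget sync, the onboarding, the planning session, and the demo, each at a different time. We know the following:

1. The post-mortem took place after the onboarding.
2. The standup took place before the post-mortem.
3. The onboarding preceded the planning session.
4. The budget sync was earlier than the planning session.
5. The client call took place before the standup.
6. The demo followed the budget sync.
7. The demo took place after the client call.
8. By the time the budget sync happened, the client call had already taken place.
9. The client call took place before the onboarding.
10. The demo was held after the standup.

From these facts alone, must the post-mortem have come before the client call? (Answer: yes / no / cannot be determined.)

no

Tracing the constraints gives the client call → the onboarding → the post-mortem, so the client call must come before the post-mortem.
That means the post-mortem cannot be before the client call.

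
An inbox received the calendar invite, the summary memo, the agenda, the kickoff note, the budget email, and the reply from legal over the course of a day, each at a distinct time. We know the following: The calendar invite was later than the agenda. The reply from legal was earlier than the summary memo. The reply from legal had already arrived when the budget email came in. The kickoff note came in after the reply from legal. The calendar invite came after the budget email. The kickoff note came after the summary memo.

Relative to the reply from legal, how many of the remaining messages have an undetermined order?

1

Forced after the reply from legal: the budget email, the calendar invite, the kickoff note, and the summary memo.
That leaves the agenda with no forced order relative to the reply from legal — 1.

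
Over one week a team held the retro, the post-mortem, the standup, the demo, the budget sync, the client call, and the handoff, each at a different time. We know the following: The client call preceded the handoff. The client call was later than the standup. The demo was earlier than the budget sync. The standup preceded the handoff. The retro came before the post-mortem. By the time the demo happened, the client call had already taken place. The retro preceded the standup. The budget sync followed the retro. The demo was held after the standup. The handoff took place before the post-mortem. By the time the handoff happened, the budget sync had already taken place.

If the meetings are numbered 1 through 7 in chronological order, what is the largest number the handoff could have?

6

The handoff must come before the post-mortem — 1 meeting forced after it.
Everything else can be placed before the handoff in some valid order, so the handoff can sit as late as position 7 − 1 = 6.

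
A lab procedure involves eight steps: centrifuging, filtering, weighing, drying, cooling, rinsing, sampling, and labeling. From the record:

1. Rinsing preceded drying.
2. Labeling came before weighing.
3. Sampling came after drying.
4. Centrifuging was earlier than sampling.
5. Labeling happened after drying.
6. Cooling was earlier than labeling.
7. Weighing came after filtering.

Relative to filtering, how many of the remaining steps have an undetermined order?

6

Forced after filtering: weighing.
That leaves centrifuging, cooling, drying, labeling, rinsing, and sampling with no forced order relative to filtering — 6.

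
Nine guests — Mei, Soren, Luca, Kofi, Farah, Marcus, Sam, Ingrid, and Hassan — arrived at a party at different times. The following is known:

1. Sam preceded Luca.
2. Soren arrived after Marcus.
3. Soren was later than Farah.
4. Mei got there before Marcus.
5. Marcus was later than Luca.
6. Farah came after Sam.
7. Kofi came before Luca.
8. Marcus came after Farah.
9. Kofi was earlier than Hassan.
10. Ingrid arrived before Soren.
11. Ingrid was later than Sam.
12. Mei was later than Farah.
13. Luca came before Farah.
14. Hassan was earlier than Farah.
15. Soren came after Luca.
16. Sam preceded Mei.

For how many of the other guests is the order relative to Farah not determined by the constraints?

1

Forced before Farah: Hassan, Kofi, Luca, and Sam; forced after Farah: Marcus, Mei, and Soren.
That leaves Ingrid with no forced order relative to Farah — 1.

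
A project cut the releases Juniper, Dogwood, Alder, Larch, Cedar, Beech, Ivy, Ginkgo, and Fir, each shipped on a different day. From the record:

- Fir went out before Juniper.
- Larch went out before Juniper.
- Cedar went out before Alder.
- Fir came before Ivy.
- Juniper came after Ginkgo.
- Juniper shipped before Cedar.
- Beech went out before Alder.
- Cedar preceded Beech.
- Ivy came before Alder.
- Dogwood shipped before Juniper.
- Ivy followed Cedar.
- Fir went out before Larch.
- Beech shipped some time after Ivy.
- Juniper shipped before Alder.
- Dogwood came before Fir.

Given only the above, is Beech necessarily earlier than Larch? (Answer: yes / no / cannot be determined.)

Tracing the constraints gives Larch → Juniper → Cedar → Beech, so Larch must come before Beech.
That means Beech cannot be before Larch.

no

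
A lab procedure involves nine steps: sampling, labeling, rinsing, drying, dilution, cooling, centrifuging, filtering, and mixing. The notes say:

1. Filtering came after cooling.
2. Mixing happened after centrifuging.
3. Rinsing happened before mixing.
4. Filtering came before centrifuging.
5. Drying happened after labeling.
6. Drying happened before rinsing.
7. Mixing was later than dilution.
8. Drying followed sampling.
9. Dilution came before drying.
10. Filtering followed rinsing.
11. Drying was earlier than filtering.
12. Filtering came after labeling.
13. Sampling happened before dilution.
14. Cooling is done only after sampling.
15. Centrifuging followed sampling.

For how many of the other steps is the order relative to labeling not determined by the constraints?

3

Forced after labeling: centrifuging, drying, filtering, mixing, and rinsing.
That leaves cooling, dilution, and sampling with no forced order relative to labeling — 3.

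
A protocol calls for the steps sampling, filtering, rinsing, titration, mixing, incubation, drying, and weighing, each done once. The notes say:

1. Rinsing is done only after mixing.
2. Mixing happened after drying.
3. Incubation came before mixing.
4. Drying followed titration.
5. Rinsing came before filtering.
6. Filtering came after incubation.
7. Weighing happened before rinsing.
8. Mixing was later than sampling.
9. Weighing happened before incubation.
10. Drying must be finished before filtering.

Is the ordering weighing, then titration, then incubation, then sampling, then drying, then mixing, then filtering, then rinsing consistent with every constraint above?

The constraints require rinsing before filtering, but in the proposed sequence filtering appears ahead of rinsing. That one violation is enough.

no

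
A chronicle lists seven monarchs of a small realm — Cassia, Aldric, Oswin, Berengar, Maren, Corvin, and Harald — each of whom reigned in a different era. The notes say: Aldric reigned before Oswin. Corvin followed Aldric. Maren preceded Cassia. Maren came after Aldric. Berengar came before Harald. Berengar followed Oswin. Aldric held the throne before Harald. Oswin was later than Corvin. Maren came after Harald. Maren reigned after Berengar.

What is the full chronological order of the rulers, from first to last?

The constraints fix every adjacent pair, so only one ordering works:
Aldric → Corvin → Oswin → Berengar → Harald → Maren → Cassia.

Aldric, Corvin, Oswin, Berengar, Harald, Maren, Cassia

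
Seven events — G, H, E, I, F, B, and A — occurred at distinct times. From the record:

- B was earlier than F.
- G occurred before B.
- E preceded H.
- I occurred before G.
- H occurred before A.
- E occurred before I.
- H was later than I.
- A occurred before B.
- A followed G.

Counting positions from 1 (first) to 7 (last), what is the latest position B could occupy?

B must come before F — 1 event forced after it.
Everything else can be placed before B in some valid order, so B can sit as late as position 7 − 1 = 6.

6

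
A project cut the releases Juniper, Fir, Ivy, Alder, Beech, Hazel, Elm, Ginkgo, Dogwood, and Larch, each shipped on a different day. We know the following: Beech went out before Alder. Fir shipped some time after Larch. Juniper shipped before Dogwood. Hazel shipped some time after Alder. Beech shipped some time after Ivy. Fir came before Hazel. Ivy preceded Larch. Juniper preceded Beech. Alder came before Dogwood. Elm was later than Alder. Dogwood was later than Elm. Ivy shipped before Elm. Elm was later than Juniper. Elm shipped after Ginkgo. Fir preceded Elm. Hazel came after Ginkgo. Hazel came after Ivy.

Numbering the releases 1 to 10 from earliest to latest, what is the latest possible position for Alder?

7

Alder must come before Dogwood, Elm, and Hazel — 3 releases forced after it.
Everything else can be placed before Alder in some valid order, so Alder can sit as late as position 10 − 3 = 7.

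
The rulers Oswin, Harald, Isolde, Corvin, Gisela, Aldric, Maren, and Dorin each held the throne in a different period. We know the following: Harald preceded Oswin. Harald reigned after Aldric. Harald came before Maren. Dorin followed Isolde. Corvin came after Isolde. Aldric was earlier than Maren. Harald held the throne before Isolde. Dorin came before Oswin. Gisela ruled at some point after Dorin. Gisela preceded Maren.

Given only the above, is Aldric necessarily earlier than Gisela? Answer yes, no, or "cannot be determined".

Chain the constraints: Aldric → Harald → Isolde → Dorin → Gisela. Each link is directly stated, so Aldric comes before Gisela.

yes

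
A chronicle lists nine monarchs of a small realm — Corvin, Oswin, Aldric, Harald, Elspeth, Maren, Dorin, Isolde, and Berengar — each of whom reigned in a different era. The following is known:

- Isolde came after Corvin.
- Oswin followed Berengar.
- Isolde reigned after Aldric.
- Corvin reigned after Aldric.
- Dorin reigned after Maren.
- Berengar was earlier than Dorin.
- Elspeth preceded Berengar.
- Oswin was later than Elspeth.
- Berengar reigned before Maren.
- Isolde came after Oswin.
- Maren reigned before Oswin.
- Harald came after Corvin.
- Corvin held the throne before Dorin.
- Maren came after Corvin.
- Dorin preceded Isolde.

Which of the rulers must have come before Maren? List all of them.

Directly stated before Maren: Berengar and Corvin.
Aldric reaches Maren via Aldric → Corvin → Maren.
Elspeth reaches Maren via Elspeth → Berengar → Maren.

Aldric, Berengar, Corvin, Elspeth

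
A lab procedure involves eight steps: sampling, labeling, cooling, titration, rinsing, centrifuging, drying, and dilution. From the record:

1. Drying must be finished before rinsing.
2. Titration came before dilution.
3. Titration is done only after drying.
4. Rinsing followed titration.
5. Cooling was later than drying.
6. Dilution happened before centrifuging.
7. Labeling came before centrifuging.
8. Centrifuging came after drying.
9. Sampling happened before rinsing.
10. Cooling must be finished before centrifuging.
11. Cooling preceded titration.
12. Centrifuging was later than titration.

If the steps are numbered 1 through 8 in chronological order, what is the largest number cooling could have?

4

Cooling must come before centrifuging, dilution, rinsing, and titration — 4 steps forced after it.
Everything else can be placed before cooling in some valid order, so cooling can sit as late as position 8 − 4 = 4.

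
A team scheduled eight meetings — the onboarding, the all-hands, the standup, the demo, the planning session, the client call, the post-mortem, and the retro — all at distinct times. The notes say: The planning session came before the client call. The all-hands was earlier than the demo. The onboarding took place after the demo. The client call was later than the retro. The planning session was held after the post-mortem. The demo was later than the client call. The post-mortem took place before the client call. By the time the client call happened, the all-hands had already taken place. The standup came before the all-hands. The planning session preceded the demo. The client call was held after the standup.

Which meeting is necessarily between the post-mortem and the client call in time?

Tracing the constraints gives the post-mortem → the planning session → the client call, so the planning session sits after the post-mortem and before the client call.
No other meeting is forced both after the post-mortem and before the client call.

the planning session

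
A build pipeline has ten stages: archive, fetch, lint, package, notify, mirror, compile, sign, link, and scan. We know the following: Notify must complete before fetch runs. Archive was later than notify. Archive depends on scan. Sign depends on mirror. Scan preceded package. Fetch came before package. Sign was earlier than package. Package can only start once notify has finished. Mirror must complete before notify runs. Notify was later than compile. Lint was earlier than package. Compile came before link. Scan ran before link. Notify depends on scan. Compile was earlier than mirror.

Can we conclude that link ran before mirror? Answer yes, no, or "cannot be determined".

No chain of stated constraints runs from link to mirror, and none runs from mirror to link either.
So the relative order of link and mirror is not fixed by the given facts.

cannot be determined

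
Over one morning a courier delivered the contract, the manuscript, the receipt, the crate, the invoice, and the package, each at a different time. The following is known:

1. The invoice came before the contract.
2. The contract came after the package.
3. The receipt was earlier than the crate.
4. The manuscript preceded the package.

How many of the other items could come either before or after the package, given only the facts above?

Forced before the package: the manuscript; forced after the package: the contract.
That leaves the crate, the invoice, and the receipt with no forced order relative to the package — 3.

3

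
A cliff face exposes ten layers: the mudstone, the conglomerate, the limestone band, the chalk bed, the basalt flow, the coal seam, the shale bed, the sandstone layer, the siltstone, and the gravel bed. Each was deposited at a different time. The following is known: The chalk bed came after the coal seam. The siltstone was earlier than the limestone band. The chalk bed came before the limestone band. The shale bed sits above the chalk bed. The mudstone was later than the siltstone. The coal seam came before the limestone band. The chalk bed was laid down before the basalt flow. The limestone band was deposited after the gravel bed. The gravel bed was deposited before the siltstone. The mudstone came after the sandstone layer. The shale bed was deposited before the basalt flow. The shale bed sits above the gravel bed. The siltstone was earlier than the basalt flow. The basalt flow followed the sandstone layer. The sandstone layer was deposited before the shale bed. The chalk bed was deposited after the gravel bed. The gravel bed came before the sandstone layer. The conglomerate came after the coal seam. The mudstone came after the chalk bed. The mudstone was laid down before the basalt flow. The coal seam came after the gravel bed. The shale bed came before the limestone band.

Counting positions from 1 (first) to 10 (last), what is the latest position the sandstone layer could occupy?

The sandstone layer must come before the basalt flow, the limestone band, the mudstone, and the shale bed — 4 layers forced after it.
Everything else can be placed before the sandstone layer in some valid order, so the sandstone layer can sit as late as position 10 − 4 = 6.

6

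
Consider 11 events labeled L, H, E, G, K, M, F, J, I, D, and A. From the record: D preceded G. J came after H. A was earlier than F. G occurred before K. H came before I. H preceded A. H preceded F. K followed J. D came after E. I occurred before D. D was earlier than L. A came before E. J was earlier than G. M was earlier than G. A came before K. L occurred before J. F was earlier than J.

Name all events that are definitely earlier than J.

Directly stated before J: F, H, and L.
A reaches J via A → F → J.
D reaches J via D → L → J.
E reaches J via E → D → L → J.
Likewise I reaches J by chaining the stated constraints.

A, D, E, F, H, I, L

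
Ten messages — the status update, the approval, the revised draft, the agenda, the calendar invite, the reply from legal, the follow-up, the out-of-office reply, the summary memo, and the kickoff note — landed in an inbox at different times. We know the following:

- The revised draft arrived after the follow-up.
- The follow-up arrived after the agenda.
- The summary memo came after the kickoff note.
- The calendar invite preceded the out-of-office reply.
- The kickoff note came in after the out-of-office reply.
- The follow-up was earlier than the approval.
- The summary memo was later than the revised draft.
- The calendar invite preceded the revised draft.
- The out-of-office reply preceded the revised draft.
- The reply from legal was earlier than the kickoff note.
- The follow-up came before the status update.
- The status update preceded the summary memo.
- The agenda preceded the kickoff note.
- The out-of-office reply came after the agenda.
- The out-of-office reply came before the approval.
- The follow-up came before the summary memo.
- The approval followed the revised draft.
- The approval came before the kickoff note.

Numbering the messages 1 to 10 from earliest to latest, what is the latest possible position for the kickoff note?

9

The kickoff note must come before the summary memo — 1 message forced after it.
Everything else can be placed before the kickoff note in some valid order, so the kickoff note can sit as late as position 10 − 1 = 9.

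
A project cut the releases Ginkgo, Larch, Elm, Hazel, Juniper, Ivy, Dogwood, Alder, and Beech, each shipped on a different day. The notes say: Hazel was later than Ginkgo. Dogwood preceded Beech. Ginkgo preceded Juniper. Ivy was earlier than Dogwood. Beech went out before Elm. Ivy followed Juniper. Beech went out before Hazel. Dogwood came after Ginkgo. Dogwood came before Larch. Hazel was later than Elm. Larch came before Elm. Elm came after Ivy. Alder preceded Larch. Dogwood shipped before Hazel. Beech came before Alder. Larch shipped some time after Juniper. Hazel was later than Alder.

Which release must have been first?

Ginkgo has a chain of constraints placing it before every other release, so Ginkgo must be first.

Ginkgo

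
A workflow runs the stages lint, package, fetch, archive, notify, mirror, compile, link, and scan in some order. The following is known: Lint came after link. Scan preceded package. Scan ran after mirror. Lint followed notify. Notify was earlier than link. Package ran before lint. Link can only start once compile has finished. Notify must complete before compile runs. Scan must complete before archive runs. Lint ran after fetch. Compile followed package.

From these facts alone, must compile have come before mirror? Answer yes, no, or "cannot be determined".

no

Tracing the constraints gives mirror → scan → package → compile, so mirror must come before compile.
That means compile cannot be before mirror.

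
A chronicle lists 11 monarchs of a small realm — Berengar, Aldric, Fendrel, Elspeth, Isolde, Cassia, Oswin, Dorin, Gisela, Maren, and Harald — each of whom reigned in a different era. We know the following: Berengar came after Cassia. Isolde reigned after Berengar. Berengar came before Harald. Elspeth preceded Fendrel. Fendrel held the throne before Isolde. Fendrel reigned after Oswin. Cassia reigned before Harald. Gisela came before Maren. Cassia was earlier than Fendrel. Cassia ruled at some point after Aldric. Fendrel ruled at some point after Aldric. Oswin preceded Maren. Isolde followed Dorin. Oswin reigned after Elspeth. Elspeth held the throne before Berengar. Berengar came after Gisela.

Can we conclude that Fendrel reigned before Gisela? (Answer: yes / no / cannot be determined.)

cannot be determined

No chain of stated constraints runs from Fendrel to Gisela, and none runs from Gisela to Fendrel either.
So the relative order of Fendrel and Gisela is not fixed by the given facts.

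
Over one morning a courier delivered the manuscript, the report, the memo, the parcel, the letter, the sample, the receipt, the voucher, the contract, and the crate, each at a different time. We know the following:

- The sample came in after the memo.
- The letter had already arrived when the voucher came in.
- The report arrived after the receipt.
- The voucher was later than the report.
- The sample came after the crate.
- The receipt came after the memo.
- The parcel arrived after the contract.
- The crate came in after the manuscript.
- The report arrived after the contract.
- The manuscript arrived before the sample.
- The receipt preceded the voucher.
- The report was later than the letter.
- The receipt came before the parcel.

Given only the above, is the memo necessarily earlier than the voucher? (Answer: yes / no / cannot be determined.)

yes

Chain the constraints: the memo → the receipt → the voucher. Each link is directly stated, so the memo comes before the voucher.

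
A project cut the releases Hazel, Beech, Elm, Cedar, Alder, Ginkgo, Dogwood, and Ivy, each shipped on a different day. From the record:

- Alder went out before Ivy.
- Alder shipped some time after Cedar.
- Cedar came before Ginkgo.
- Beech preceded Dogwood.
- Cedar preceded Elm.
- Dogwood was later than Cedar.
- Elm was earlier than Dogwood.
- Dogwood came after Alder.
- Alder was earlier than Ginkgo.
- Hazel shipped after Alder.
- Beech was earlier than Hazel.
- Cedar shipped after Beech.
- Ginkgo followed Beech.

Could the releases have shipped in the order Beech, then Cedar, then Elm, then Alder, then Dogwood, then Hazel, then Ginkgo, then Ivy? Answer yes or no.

yes

Check each stated constraint against the proposed order — e.g. Beech is ahead of Hazel; Beech is ahead of Ginkgo. Every pair is in the required order; nothing is violated.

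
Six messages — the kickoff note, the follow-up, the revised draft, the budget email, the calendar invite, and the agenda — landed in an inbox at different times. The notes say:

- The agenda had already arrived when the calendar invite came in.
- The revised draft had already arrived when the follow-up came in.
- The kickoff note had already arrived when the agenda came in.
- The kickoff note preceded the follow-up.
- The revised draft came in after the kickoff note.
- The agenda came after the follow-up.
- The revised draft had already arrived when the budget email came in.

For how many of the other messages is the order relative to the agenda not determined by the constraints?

1

Forced before the agenda: the follow-up, the kickoff note, and the revised draft; forced after the agenda: the calendar invite.
That leaves the budget email with no forced order relative to the agenda — 1.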